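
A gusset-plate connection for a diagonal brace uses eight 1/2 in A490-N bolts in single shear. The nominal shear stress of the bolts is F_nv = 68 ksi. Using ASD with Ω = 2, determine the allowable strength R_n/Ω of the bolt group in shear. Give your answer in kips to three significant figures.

53.4 kips

A_b = π × 0.5² / 4 = 0.1963 in².
R_n = F_nv · A_b · n · n_s = 68 × 0.1963 × 8 × 1 = 106.8 kips.
Allowable strength R_n/Ω = 106.8 / 2 = 53.4 kips.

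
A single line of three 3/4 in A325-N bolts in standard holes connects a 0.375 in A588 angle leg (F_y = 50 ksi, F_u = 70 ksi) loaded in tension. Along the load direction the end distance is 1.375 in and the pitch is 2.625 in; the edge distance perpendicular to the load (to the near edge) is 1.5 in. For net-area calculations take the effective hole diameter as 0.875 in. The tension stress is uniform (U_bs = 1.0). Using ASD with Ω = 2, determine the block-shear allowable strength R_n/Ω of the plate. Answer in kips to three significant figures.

Shear plane L_v = 1.375 + 2·2.625 = 6.625 in; A_gv = 6.625 × 0.375 = 2.484 in².
A_nv = (6.625 − 2.5·0.875) × 0.375 = 1.664 in².
A_nt = (1.5 − 0.5·0.875) × 0.375 = 0.3984 in².
0.6 F_u A_nv = 69.89 kips; 0.6 F_y A_gv = 74.53 kips → shear rupture governs the shear term.
R_n = 69.89 + 1.0 × 70 × 0.3984 = 97.78 kips.
Allowable strength R_n/Ω = 97.78 / 2 = 48.9 kips.

48.9 kips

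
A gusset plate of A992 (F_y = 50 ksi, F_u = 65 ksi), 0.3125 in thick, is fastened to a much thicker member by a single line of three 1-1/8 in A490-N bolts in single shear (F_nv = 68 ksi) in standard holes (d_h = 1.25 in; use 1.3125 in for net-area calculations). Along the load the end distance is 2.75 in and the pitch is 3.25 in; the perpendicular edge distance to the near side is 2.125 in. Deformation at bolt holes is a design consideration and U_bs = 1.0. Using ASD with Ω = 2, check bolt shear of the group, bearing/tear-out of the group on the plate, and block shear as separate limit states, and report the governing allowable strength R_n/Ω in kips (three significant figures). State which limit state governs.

Bolt shear: A_b = π·1.125²/4 = 0.994 in²; R_n = 68 × 0.994 × 3 × 1 = 202.8 kips → 202.8 / 2 = 101 kips.
Bearing: edge l_c = 2.125, r_n = 51.8 kips; interior l_c = 2, r_n = 48.75 kips; R_n = 51.8 + 2·48.75 = 149.3 kips → 74.6 kips.
Block shear: A_gv = 2.891, A_nv = 1.865, A_nt = 0.459 in²; R_n = min(0.6F_uA_nv, 0.6F_yA_gv) + U_bs·F_u·A_nt = 102.6 kips → 51.3 kips.
Block shear governs: 51.3 kips.

51.3 kips (block shear governs)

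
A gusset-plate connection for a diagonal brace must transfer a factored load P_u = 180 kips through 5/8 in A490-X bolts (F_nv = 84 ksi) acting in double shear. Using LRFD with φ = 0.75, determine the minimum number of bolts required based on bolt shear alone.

5 bolts

A_b = π·0.625²/4 = 0.3068 in².
Per-bolt design strength φR_n = 0.75 × 84 × 0.3068 × 2 = 38.66 kips.
n ≥ 180 / 38.66 = 4.656 → use 5 bolts.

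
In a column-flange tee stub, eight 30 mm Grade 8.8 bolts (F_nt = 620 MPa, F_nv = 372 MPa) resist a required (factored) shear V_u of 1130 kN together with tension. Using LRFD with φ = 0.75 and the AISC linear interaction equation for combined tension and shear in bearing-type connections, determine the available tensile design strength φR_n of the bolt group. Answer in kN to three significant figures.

A_b = π·30²/4 = 706.9 mm²; f_rv = 1130 × 1000 / (8 × 706.9) = 199.8 MPa.
F'_nt = 1.3 F_nt − (F_nt / φF_nv) f_rv = 1.3·620 − (620/(0.75·372))·199.8 = 361.9 MPa, capped at F_nt → F'_nt = 361.9 MPa.
R_n = F'_nt · A_b · n = 361.9 × 706.9 × 8 / 1000 = 2047 kN.
Design strength φR_n = 0.75 × 2047 = 1540 kN.

1540 kN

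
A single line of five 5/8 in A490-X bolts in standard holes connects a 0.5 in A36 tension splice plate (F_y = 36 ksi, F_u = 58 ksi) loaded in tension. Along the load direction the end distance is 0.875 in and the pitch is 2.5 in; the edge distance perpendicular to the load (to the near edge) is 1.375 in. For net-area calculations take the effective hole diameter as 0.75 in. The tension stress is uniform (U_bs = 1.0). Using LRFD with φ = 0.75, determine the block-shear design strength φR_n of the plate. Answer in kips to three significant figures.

Shear plane L_v = 0.875 + 4·2.5 = 10.88 in; A_gv = 10.88 × 0.5 = 5.438 in².
A_nv = (10.88 − 4.5·0.75) × 0.5 = 3.75 in².
A_nt = (1.375 − 0.5·0.75) × 0.5 = 0.5 in².
0.6 F_u A_nv = 130.5 kips; 0.6 F_y A_gv = 117.4 kips → shear yielding governs the shear term.
R_n = 117.4 + 1.0 × 58 × 0.5 = 146.4 kips.
Design strength φR_n = 0.75 × 146.4 = 110 kips.

110 kips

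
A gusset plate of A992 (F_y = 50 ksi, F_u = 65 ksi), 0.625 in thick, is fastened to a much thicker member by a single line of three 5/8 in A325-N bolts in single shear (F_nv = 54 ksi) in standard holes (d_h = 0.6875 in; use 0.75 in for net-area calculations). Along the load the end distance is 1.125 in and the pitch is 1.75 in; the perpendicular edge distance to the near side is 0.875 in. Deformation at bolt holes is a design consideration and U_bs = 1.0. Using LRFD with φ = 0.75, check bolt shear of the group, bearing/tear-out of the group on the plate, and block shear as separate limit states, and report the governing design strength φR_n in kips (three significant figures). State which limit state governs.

37.3 kips (bolt shear governs)

Bolt shear: A_b = π·0.625²/4 = 0.3068 in²; R_n = 54 × 0.3068 × 3 × 1 = 49.7 kips → 0.75 × 49.7 = 37.3 kips.
Bearing: edge l_c = 0.7812, r_n = 38.09 kips; interior l_c = 1.062, r_n = 51.8 kips; R_n = 38.09 + 2·51.8 = 141.7 kips → 106 kips.
Block shear: A_gv = 2.891, A_nv = 1.719, A_nt = 0.3125 in²; R_n = min(0.6F_uA_nv, 0.6F_yA_gv) + U_bs·F_u·A_nt = 87.34 kips → 65.5 kips.
Bolt shear governs: 37.3 kips.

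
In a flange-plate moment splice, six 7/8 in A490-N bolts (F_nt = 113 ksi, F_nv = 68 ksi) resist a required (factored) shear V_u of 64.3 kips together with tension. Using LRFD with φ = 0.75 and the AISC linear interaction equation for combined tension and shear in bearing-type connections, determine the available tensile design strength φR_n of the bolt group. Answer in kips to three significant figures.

291 kips

A_b = π·0.875²/4 = 0.6013 in²; f_rv = 64.3 / (6 × 0.6013) = 17.82 ksi.
F'_nt = 1.3 F_nt − (F_nt / φF_nv) f_rv = 1.3·113 − (113/(0.75·68))·17.82 = 107.4 ksi, capped at F_nt → F'_nt = 107.4 ksi.
R_n = F'_nt · A_b · n = 107.4 × 0.6013 × 6 = 387.5 kips.
Design strength φR_n = 0.75 × 387.5 = 291 kips.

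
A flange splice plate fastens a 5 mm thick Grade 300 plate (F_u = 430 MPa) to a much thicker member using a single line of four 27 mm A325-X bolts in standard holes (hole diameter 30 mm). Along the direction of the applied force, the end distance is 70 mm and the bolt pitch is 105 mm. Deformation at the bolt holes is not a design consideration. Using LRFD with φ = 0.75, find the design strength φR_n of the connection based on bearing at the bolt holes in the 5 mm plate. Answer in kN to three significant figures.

522 kN

Per bolt r_n = 1.5 l_c t F_u ≤ 3.0 d t F_u; upper limit = 3.0 × 27 × 5 × 430 / 1000 = 174.2 kN.
Edge bolt: l_c = 70 − 30/2 = 55 mm → 1.5 × 55 × 5 × 430 / 1000 = 177.4 → r_n = 174.2 kN.
Interior bolts: l_c = 105 − 30 = 75 mm → 1.5 × 75 × 5 × 430 / 1000 = 241.9 → r_n = 174.2 kN.
R_n = 1 × 174.2 + 3 × 174.2 = 696.6 kN.
Design strength φR_n = 0.75 × 696.6 = 522 kN.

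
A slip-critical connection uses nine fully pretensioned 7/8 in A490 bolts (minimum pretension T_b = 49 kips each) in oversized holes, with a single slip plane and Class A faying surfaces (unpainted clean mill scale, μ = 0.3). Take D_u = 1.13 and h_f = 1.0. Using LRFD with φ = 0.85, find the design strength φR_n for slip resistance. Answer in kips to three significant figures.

127 kips

R_n = μ · D_u · h_f · T_b · n_s · n_b = 0.3 × 1.13 × 1.0 × 49 × 1 × 9 = 149.5 kips.
Design strength φR_n = 0.85 × 149.5 = 127 kips.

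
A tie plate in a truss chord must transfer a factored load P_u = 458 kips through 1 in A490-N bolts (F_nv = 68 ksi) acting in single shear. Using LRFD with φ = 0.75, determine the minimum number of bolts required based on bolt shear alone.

A_b = π·1²/4 = 0.7854 in².
Per-bolt design strength φR_n = 0.75 × 68 × 0.7854 × 1 = 40.06 kips.
n ≥ 458 / 40.06 = 11.43 → use 12 bolts.

12 bolts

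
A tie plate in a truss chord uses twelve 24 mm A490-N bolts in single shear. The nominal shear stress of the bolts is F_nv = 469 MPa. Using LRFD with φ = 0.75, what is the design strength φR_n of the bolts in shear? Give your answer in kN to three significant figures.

A_b = π × 24² / 4 = 452.4 mm².
R_n = F_nv · A_b · n · n_s = 469 × 452.4 × 12 × 1 / 1000 = 2546 kN.
Design strength φR_n = 0.75 × 2546 = 1910 kN.

1910 kN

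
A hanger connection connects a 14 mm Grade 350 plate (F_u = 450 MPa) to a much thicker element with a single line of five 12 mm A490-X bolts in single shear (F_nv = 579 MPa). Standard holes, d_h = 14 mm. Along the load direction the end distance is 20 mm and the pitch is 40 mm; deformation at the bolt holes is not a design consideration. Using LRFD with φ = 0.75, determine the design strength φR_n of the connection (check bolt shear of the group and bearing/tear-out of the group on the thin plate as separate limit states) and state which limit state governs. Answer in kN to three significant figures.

Bolt shear: A_b = π·12²/4 = 113.1 mm²; R_n = 579 × 113.1 × 5 × 1 / 1000 = 327.4 kN → 0.75 × 327.4 = 246 kN.
Bearing (1.5 l_c t F_u ≤ 3.0 d t F_u): upper limit = 3.0·12·14·450 / 1000 = 226.8 kN.
  Edge l_c = 20 − 14/2 = 13 → r_n = 122.9 kN; interior l_c = 40 − 14 = 26 → r_n = 226.8 kN.
  R_n,bearing = 1·122.9 + 4·226.8 = 1030 kN → 0.75 × 1030 = 773 kN.
Bolt shear governs: 246 kN.

246 kN (bolt shear governs)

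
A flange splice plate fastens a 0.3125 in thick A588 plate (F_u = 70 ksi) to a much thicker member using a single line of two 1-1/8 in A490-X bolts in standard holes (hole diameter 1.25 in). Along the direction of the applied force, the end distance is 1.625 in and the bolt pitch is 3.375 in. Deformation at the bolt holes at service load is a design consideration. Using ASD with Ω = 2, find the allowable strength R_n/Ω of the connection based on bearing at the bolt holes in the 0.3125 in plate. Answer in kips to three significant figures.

Per bolt r_n = 1.2 l_c t F_u ≤ 2.4 d t F_u; upper limit = 2.4 × 1.125 × 0.3125 × 70 = 59.06 kips.
Edge bolt: l_c = 1.625 − 1.25/2 = 1 in → 1.2 × 1 × 0.3125 × 70 = 26.25 → r_n = 26.25 kips.
Interior bolts: l_c = 3.375 − 1.25 = 2.125 in → 1.2 × 2.125 × 0.3125 × 70 = 55.78 → r_n = 55.78 kips.
R_n = 1 × 26.25 + 1 × 55.78 = 82.03 kips.
Allowable strength R_n/Ω = 82.03 / 2 = 41 kips.

41 kips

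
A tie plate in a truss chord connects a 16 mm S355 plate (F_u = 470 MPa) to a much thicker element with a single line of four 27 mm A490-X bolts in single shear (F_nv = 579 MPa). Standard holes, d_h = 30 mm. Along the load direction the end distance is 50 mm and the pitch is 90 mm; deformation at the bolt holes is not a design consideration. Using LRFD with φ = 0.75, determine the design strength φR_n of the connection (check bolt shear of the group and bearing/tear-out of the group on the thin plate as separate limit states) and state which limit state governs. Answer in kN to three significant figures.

995 kN (bolt shear governs)

Bolt shear: A_b = π·27²/4 = 572.6 mm²; R_n = 579 × 572.6 × 4 × 1 / 1000 = 1326 kN → 0.75 × 1326 = 995 kN.
Bearing (1.5 l_c t F_u ≤ 3.0 d t F_u): upper limit = 3.0·27·16·470 / 1000 = 609.1 kN.
  Edge l_c = 50 − 30/2 = 35 → r_n = 394.8 kN; interior l_c = 90 − 30 = 60 → r_n = 609.1 kN.
  R_n,bearing = 1·394.8 + 3·609.1 = 2222 kN → 0.75 × 2222 = 1670 kN.
Bolt shear governs: 995 kN.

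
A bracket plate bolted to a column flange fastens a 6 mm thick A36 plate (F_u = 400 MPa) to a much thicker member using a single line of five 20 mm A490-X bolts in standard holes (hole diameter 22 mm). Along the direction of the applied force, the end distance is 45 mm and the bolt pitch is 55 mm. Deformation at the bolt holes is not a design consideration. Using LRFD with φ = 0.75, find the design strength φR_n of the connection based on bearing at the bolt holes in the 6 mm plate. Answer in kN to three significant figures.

448 kN

Per bolt r_n = 1.5 l_c t F_u ≤ 3.0 d t F_u; upper limit = 3.0 × 20 × 6 × 400 / 1000 = 144 kN.
Edge bolt: l_c = 45 − 22/2 = 34 mm → 1.5 × 34 × 6 × 400 / 1000 = 122.4 → r_n = 122.4 kN.
Interior bolts: l_c = 55 − 22 = 33 mm → 1.5 × 33 × 6 × 400 / 1000 = 118.8 → r_n = 118.8 kN.
R_n = 1 × 122.4 + 4 × 118.8 = 597.6 kN.
Design strength φR_n = 0.75 × 597.6 = 448 kN.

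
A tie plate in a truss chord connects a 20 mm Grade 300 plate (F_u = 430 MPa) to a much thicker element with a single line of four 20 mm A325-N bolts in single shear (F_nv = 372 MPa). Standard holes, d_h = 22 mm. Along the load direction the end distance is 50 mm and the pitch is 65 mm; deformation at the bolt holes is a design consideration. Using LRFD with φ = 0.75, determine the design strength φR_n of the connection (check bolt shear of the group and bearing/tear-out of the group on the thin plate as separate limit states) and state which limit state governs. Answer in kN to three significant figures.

Bolt shear: A_b = π·20²/4 = 314.2 mm²; R_n = 372 × 314.2 × 4 × 1 / 1000 = 467.5 kN → 0.75 × 467.5 = 351 kN.
Bearing (1.2 l_c t F_u ≤ 2.4 d t F_u): upper limit = 2.4·20·20·430 / 1000 = 412.8 kN.
  Edge l_c = 50 − 22/2 = 39 → r_n = 402.5 kN; interior l_c = 65 − 22 = 43 → r_n = 412.8 kN.
  R_n,bearing = 1·402.5 + 3·412.8 = 1641 kN → 0.75 × 1641 = 1230 kN.
Bolt shear governs: 351 kN.

351 kN (bolt shear governs)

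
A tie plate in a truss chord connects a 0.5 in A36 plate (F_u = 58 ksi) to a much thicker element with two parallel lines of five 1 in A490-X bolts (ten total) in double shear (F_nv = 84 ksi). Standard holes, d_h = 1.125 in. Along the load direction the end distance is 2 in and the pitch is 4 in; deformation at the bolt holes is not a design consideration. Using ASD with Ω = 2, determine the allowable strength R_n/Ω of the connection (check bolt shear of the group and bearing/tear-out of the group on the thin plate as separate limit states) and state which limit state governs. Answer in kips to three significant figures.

Bolt shear: A_b = π·1²/4 = 0.7854 in²; R_n = 84 × 0.7854 × 10 × 2 = 1319 kips → 1319 / 2 = 660 kips.
Bearing (1.5 l_c t F_u ≤ 3.0 d t F_u): upper limit = 3.0·1·0.5·58 = 87 kips.
  Edge l_c = 2 − 1.125/2 = 1.438 → r_n = 62.53 kips; interior l_c = 4 − 1.125 = 2.875 → r_n = 87 kips.
  R_n,bearing = 2·62.53 + 8·87 = 821.1 kips → 821.1 / 2 = 411 kips.
Bearing governs: 411 kips.

411 kips (bearing governs)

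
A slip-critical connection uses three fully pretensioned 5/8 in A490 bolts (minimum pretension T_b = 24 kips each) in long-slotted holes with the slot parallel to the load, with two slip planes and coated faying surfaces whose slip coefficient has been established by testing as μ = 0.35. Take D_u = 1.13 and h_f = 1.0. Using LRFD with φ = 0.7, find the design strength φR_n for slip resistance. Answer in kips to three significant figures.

R_n = μ · D_u · h_f · T_b · n_s · n_b = 0.35 × 1.13 × 1.0 × 24 × 2 × 3 = 56.95 kips.
Design strength φR_n = 0.7 × 56.95 = 39.9 kips.

39.9 kips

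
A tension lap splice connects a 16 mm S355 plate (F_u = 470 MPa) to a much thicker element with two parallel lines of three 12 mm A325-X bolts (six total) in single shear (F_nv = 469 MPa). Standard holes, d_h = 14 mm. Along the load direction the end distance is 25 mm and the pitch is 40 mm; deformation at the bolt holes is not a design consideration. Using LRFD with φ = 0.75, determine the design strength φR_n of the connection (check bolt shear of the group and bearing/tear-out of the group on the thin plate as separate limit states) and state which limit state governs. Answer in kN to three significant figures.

Bolt shear: A_b = π·12²/4 = 113.1 mm²; R_n = 469 × 113.1 × 6 × 1 / 1000 = 318.3 kN → 0.75 × 318.3 = 239 kN.
Bearing (1.5 l_c t F_u ≤ 3.0 d t F_u): upper limit = 3.0·12·16·470 / 1000 = 270.7 kN.
  Edge l_c = 25 − 14/2 = 18 → r_n = 203 kN; interior l_c = 40 − 14 = 26 → r_n = 270.7 kN.
  R_n,bearing = 2·203 + 4·270.7 = 1489 kN → 0.75 × 1489 = 1120 kN.
Bolt shear governs: 239 kN.

239 kN (bolt shear governs)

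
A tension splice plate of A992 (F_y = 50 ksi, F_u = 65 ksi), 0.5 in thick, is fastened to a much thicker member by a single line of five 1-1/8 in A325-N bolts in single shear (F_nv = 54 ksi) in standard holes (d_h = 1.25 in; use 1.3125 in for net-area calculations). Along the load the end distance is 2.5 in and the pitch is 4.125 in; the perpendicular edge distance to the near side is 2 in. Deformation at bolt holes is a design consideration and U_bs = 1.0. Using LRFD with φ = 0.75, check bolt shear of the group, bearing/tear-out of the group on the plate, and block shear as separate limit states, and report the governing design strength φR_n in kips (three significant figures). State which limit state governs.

Bolt shear: A_b = π·1.125²/4 = 0.994 in²; R_n = 54 × 0.994 × 5 × 1 = 268.4 kips → 0.75 × 268.4 = 201 kips.
Bearing: edge l_c = 1.875, r_n = 73.12 kips; interior l_c = 2.875, r_n = 87.75 kips; R_n = 73.12 + 4·87.75 = 424.1 kips → 318 kips.
Block shear: A_gv = 9.5, A_nv = 6.547, A_nt = 0.6719 in²; R_n = min(0.6F_uA_nv, 0.6F_yA_gv) + U_bs·F_u·A_nt = 299 kips → 224 kips.
Bolt shear governs: 201 kips.

201 kips (bolt shear governs)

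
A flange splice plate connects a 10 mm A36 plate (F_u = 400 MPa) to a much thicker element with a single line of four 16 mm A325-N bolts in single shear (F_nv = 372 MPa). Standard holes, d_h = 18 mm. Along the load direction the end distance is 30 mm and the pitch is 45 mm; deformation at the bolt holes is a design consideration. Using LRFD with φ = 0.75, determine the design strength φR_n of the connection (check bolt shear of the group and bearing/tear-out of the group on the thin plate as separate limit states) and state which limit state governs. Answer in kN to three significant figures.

224 kN (bolt shear governs)

Bolt shear: A_b = π·16²/4 = 201.1 mm²; R_n = 372 × 201.1 × 4 × 1 / 1000 = 299.2 kN → 0.75 × 299.2 = 224 kN.
Bearing (1.2 l_c t F_u ≤ 2.4 d t F_u): upper limit = 2.4·16·10·400 / 1000 = 153.6 kN.
  Edge l_c = 30 − 18/2 = 21 → r_n = 100.8 kN; interior l_c = 45 − 18 = 27 → r_n = 129.6 kN.
  R_n,bearing = 1·100.8 + 3·129.6 = 489.6 kN → 0.75 × 489.6 = 367 kN.
Bolt shear governs: 224 kN.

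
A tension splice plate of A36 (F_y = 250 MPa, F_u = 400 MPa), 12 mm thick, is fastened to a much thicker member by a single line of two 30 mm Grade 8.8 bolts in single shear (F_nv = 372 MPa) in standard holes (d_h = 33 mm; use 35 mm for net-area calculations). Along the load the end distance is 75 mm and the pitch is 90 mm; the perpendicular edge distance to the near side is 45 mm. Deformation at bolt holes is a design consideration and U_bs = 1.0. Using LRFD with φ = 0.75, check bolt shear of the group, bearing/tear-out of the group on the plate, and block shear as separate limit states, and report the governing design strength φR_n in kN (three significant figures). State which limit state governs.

322 kN (block shear governs)

Bolt shear: A_b = π·30²/4 = 706.9 mm²; R_n = 372 × 706.9 × 2 × 1 / 1000 = 525.9 kN → 0.75 × 525.9 = 394 kN.
Bearing: edge l_c = 58.5, r_n = 337 kN; interior l_c = 57, r_n = 328.3 kN; R_n = 337 + 1·328.3 = 665.3 kN → 499 kN.
Block shear: A_gv = 1980, A_nv = 1350, A_nt = 330 mm²; R_n = min(0.6F_uA_nv, 0.6F_yA_gv) + U_bs·F_u·A_nt = 429 kN → 322 kN.
Block shear governs: 322 kN.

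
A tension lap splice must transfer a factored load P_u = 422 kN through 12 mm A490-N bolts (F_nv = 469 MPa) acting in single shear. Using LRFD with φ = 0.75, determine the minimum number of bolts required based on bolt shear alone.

11 bolts

A_b = π·12²/4 = 113.1 mm².
Per-bolt design strength φR_n = 0.75 × 469 × 113.1 × 1 / 1000 = 39.78 kN.
n ≥ 422 / 39.78 = 10.61 → use 11 bolts.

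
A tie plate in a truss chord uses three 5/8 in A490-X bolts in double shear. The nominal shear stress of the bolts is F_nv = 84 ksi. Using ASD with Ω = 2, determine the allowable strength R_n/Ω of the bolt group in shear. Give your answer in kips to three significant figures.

77.3 kips

A_b = π × 0.625² / 4 = 0.3068 in².
R_n = F_nv · A_b · n · n_s = 84 × 0.3068 × 3 × 2 = 154.6 kips.
Allowable strength R_n/Ω = 154.6 / 2 = 77.3 kips.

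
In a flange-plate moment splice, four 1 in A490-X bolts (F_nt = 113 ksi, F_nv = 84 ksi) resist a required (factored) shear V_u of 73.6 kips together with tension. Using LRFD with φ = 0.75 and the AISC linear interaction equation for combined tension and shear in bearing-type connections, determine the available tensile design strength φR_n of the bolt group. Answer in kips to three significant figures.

A_b = π·1²/4 = 0.7854 in²; f_rv = 73.6 / (4 × 0.7854) = 23.43 ksi.
F'_nt = 1.3 F_nt − (F_nt / φF_nv) f_rv = 1.3·113 − (113/(0.75·84))·23.43 = 104.9 ksi, capped at F_nt → F'_nt = 104.9 ksi.
R_n = F'_nt · A_b · n = 104.9 × 0.7854 × 4 = 329.5 kips.
Design strength φR_n = 0.75 × 329.5 = 247 kips.

247 kips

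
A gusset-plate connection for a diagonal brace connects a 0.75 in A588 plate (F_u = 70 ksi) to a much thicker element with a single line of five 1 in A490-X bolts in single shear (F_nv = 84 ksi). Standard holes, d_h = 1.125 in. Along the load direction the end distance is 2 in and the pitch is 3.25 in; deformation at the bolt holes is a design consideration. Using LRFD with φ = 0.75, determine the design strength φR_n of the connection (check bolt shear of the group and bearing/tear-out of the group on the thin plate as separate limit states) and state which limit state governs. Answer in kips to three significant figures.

247 kips (bolt shear governs)

Bolt shear: A_b = π·1²/4 = 0.7854 in²; R_n = 84 × 0.7854 × 5 × 1 = 329.9 kips → 0.75 × 329.9 = 247 kips.
Bearing (1.2 l_c t F_u ≤ 2.4 d t F_u): upper limit = 2.4·1·0.75·70 = 126 kips.
  Edge l_c = 2 − 1.125/2 = 1.438 → r_n = 90.56 kips; interior l_c = 3.25 − 1.125 = 2.125 → r_n = 126 kips.
  R_n,bearing = 1·90.56 + 4·126 = 594.6 kips → 0.75 × 594.6 = 446 kips.
Bolt shear governs: 247 kips.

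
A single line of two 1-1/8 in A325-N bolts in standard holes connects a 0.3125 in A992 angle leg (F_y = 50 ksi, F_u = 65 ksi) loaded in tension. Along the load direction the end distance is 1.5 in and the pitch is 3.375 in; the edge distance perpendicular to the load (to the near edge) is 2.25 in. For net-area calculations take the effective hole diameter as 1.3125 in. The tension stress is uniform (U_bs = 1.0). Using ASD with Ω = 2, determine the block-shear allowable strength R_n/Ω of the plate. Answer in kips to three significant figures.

33.9 kips

Shear plane L_v = 1.5 + 1·3.375 = 4.875 in; A_gv = 4.875 × 0.3125 = 1.523 in².
A_nv = (4.875 − 1.5·1.3125) × 0.3125 = 0.9082 in².
A_nt = (2.25 − 0.5·1.3125) × 0.3125 = 0.498 in².
0.6 F_u A_nv = 35.42 kips; 0.6 F_y A_gv = 45.7 kips → shear rupture governs the shear term.
R_n = 35.42 + 1.0 × 65 × 0.498 = 67.79 kips.
Allowable strength R_n/Ω = 67.79 / 2 = 33.9 kips.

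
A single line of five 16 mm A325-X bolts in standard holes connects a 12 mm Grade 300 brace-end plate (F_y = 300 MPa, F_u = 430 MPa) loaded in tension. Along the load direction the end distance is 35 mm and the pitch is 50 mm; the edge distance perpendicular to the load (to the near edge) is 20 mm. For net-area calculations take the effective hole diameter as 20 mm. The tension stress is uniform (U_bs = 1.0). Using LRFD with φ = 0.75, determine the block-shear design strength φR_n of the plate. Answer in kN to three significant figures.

375 kN

Shear plane L_v = 35 + 4·50 = 235 mm; A_gv = 235 × 12 = 2820 mm².
A_nv = (235 − 4.5·20) × 12 = 1740 mm².
A_nt = (20 − 0.5·20) × 12 = 120 mm².
0.6 F_u A_nv = 448.9 kN; 0.6 F_y A_gv = 507.6 kN → shear rupture governs the shear term.
R_n = 448.9 + 1.0 × 430 × 120 / 1000 = 500.5 kN.
Design strength φR_n = 0.75 × 500.5 = 375 kN.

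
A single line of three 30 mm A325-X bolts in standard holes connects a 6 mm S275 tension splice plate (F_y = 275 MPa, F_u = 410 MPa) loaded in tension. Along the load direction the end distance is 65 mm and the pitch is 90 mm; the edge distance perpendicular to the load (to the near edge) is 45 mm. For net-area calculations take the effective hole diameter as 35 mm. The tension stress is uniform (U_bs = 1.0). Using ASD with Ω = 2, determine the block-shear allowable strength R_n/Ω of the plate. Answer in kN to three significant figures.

150 kN

Shear plane L_v = 65 + 2·90 = 245 mm; A_gv = 245 × 6 = 1470 mm².
A_nv = (245 − 2.5·35) × 6 = 945 mm².
A_nt = (45 − 0.5·35) × 6 = 165 mm².
0.6 F_u A_nv = 232.5 kN; 0.6 F_y A_gv = 242.6 kN → shear rupture governs the shear term.
R_n = 232.5 + 1.0 × 410 × 165 / 1000 = 300.1 kN.
Allowable strength R_n/Ω = 300.1 / 2 = 150 kN.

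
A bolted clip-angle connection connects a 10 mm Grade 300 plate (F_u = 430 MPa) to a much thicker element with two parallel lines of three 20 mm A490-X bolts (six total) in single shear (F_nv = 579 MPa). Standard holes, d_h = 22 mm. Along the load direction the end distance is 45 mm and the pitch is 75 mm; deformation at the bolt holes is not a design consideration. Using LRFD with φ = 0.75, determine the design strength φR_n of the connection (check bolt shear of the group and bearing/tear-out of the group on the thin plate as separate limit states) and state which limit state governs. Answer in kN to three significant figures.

Bolt shear: A_b = π·20²/4 = 314.2 mm²; R_n = 579 × 314.2 × 6 × 1 / 1000 = 1091 kN → 0.75 × 1091 = 819 kN.
Bearing (1.5 l_c t F_u ≤ 3.0 d t F_u): upper limit = 3.0·20·10·430 / 1000 = 258 kN.
  Edge l_c = 45 − 22/2 = 34 → r_n = 219.3 kN; interior l_c = 75 − 22 = 53 → r_n = 258 kN.
  R_n,bearing = 2·219.3 + 4·258 = 1471 kN → 0.75 × 1471 = 1100 kN.
Bolt shear governs: 819 kN.

819 kN (bolt shear governs)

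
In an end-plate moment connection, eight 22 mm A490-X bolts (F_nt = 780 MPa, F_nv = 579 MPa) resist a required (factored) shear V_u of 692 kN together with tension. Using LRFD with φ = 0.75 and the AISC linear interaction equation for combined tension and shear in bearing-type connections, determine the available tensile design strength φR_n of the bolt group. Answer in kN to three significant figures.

1380 kN

A_b = π·22²/4 = 380.1 mm²; f_rv = 692 × 1000 / (8 × 380.1) = 227.6 MPa.
F'_nt = 1.3 F_nt − (F_nt / φF_nv) f_rv = 1.3·780 − (780/(0.75·579))·227.6 = 605.3 MPa, capped at F_nt → F'_nt = 605.3 MPa.
R_n = F'_nt · A_b · n = 605.3 × 380.1 × 8 / 1000 = 1841 kN.
Design strength φR_n = 0.75 × 1841 = 1380 kN.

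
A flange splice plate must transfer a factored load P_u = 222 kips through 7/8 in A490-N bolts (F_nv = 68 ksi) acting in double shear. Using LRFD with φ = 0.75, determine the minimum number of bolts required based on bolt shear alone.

A_b = π·0.875²/4 = 0.6013 in².
Per-bolt design strength φR_n = 0.75 × 68 × 0.6013 × 2 = 61.33 kips.
n ≥ 222 / 61.33 = 3.619 → use 4 bolts.

4 bolts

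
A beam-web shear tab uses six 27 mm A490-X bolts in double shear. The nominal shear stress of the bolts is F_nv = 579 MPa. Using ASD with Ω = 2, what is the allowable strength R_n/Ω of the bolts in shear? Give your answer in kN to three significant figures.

A_b = π × 27² / 4 = 572.6 mm².
R_n = F_nv · A_b · n · n_s = 579 × 572.6 × 6 × 2 / 1000 = 3978 kN.
Allowable strength R_n/Ω = 3978 / 2 = 1990 kN.

1990 kN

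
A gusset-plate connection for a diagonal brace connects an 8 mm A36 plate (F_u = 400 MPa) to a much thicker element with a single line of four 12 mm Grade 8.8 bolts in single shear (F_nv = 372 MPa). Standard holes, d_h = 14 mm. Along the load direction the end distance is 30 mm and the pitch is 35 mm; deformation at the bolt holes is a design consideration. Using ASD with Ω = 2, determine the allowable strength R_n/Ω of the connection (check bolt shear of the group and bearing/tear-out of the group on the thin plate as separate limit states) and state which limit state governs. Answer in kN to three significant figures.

84.1 kN (bolt shear governs)

Bolt shear: A_b = π·12²/4 = 113.1 mm²; R_n = 372 × 113.1 × 4 × 1 / 1000 = 168.3 kN → 168.3 / 2 = 84.1 kN.
Bearing (1.2 l_c t F_u ≤ 2.4 d t F_u): upper limit = 2.4·12·8·400 / 1000 = 92.16 kN.
  Edge l_c = 30 − 14/2 = 23 → r_n = 88.32 kN; interior l_c = 35 − 14 = 21 → r_n = 80.64 kN.
  R_n,bearing = 1·88.32 + 3·80.64 = 330.2 kN → 330.2 / 2 = 165 kN.
Bolt shear governs: 84.1 kN.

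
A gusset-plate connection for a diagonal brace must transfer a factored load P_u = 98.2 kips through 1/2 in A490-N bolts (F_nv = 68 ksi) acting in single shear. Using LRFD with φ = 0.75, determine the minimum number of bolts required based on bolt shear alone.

10 bolts

A_b = π·0.5²/4 = 0.1963 in².
Per-bolt design strength φR_n = 0.75 × 68 × 0.1963 × 1 = 10.01 kips.
n ≥ 98.2 / 10.01 = 9.806 → use 10 bolts.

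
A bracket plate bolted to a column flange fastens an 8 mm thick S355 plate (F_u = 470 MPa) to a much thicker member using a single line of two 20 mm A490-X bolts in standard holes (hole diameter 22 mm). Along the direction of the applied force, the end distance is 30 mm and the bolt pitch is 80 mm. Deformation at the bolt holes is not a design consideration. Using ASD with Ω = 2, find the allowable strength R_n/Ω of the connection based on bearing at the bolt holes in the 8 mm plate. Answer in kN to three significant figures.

Per bolt r_n = 1.5 l_c t F_u ≤ 3.0 d t F_u; upper limit = 3.0 × 20 × 8 × 470 / 1000 = 225.6 kN.
Edge bolt: l_c = 30 − 22/2 = 19 mm → 1.5 × 19 × 8 × 470 / 1000 = 107.2 → r_n = 107.2 kN.
Interior bolts: l_c = 80 − 22 = 58 mm → 1.5 × 58 × 8 × 470 / 1000 = 327.1 → r_n = 225.6 kN.
R_n = 1 × 107.2 + 1 × 225.6 = 332.8 kN.
Allowable strength R_n/Ω = 332.8 / 2 = 166 kN.

166 kN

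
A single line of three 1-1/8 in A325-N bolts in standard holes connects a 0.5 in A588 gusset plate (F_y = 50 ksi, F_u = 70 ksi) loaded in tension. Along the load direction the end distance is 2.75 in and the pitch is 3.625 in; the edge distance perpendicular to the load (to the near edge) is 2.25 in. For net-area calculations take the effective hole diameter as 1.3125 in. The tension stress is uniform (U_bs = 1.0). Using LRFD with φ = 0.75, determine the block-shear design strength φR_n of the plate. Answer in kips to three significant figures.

148 kips

Shear plane L_v = 2.75 + 2·3.625 = 10 in; A_gv = 10 × 0.5 = 5 in².
A_nv = (10 − 2.5·1.3125) × 0.5 = 3.359 in².
A_nt = (2.25 − 0.5·1.3125) × 0.5 = 0.7969 in².
0.6 F_u A_nv = 141.1 kips; 0.6 F_y A_gv = 150 kips → shear rupture governs the shear term.
R_n = 141.1 + 1.0 × 70 × 0.7969 = 196.9 kips.
Design strength φR_n = 0.75 × 196.9 = 148 kips.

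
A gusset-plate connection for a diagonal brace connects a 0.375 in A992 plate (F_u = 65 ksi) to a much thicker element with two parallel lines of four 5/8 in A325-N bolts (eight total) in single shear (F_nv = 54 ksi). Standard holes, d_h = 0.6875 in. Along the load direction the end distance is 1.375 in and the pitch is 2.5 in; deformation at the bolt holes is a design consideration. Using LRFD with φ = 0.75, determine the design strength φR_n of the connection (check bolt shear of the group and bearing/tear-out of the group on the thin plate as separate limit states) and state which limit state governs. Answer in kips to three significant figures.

99.4 kips (bolt shear governs)

Bolt shear: A_b = π·0.625²/4 = 0.3068 in²; R_n = 54 × 0.3068 × 8 × 1 = 132.5 kips → 0.75 × 132.5 = 99.4 kips.
Bearing (1.2 l_c t F_u ≤ 2.4 d t F_u): upper limit = 2.4·0.625·0.375·65 = 36.56 kips.
  Edge l_c = 1.375 − 0.6875/2 = 1.031 → r_n = 30.16 kips; interior l_c = 2.5 − 0.6875 = 1.812 → r_n = 36.56 kips.
  R_n,bearing = 2·30.16 + 6·36.56 = 279.7 kips → 0.75 × 279.7 = 210 kips.
Bolt shear governs: 99.4 kips.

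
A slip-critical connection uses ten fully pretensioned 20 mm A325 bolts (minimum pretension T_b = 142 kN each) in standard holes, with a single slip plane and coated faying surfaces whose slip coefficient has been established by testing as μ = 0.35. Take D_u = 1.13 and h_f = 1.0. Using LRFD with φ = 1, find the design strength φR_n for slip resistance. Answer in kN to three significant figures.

R_n = μ · D_u · h_f · T_b · n_s · n_b = 0.35 × 1.13 × 1.0 × 142 × 1 × 10 = 561.6 kN.
Design strength φR_n = 1 × 561.6 = 562 kN.

562 kN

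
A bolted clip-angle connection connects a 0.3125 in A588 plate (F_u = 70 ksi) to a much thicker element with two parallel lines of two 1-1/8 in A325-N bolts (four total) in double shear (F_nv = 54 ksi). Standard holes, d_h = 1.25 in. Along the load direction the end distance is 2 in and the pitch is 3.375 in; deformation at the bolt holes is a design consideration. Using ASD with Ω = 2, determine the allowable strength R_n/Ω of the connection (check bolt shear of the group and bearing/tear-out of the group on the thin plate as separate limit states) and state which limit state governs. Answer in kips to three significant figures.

Bolt shear: A_b = π·1.125²/4 = 0.994 in²; R_n = 54 × 0.994 × 4 × 2 = 429.4 kips → 429.4 / 2 = 215 kips.
Bearing (1.2 l_c t F_u ≤ 2.4 d t F_u): upper limit = 2.4·1.125·0.3125·70 = 59.06 kips.
  Edge l_c = 2 − 1.25/2 = 1.375 → r_n = 36.09 kips; interior l_c = 3.375 − 1.25 = 2.125 → r_n = 55.78 kips.
  R_n,bearing = 2·36.09 + 2·55.78 = 183.8 kips → 183.8 / 2 = 91.9 kips.
Bearing governs: 91.9 kips.

91.9 kips (bearing governs)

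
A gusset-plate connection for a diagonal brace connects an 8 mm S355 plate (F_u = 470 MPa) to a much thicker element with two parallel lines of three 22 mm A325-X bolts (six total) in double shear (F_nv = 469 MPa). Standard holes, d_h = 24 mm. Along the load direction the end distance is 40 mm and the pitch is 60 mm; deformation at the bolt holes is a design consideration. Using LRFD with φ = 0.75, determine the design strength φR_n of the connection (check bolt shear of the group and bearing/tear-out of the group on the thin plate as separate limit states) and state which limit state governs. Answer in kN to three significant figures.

Bolt shear: A_b = π·22²/4 = 380.1 mm²; R_n = 469 × 380.1 × 6 × 2 / 1000 = 2139 kN → 0.75 × 2139 = 1600 kN.
Bearing (1.2 l_c t F_u ≤ 2.4 d t F_u): upper limit = 2.4·22·8·470 / 1000 = 198.5 kN.
  Edge l_c = 40 − 24/2 = 28 → r_n = 126.3 kN; interior l_c = 60 − 24 = 36 → r_n = 162.4 kN.
  R_n,bearing = 2·126.3 + 4·162.4 = 902.4 kN → 0.75 × 902.4 = 677 kN.
Bearing governs: 677 kN.

677 kN (bearing governs)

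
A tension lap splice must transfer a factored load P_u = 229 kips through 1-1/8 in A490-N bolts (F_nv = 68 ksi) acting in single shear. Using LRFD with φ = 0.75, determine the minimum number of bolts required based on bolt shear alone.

5 bolts

A_b = π·1.125²/4 = 0.994 in².
Per-bolt design strength φR_n = 0.75 × 68 × 0.994 × 1 = 50.69 kips.
n ≥ 229 / 50.69 = 4.517 → use 5 bolts.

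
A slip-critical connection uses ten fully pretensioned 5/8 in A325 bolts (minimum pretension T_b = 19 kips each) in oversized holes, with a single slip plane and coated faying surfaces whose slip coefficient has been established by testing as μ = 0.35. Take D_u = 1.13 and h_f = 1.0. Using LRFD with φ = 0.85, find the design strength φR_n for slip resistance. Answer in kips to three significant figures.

63.9 kips

R_n = μ · D_u · h_f · T_b · n_s · n_b = 0.35 × 1.13 × 1.0 × 19 × 1 × 10 = 75.14 kips.
Design strength φR_n = 0.85 × 75.14 = 63.9 kips.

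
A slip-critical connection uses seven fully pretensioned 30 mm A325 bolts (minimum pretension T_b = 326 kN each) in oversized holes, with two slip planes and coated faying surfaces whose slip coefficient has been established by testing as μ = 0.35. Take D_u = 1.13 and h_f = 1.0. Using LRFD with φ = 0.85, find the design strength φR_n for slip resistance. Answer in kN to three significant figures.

1530 kN

R_n = μ · D_u · h_f · T_b · n_s · n_b = 0.35 × 1.13 × 1.0 × 326 × 2 × 7 = 1805 kN.
Design strength φR_n = 0.85 × 1805 = 1530 kN.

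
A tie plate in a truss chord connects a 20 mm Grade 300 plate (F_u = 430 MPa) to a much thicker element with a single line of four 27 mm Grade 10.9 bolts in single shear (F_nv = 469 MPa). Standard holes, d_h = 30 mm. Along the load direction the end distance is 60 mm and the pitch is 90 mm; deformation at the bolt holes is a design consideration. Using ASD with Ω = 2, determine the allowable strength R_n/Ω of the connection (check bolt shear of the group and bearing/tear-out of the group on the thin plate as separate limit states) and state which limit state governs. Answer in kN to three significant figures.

537 kN (bolt shear governs)

Bolt shear: A_b = π·27²/4 = 572.6 mm²; R_n = 469 × 572.6 × 4 × 1 / 1000 = 1074 kN → 1074 / 2 = 537 kN.
Bearing (1.2 l_c t F_u ≤ 2.4 d t F_u): upper limit = 2.4·27·20·430 / 1000 = 557.3 kN.
  Edge l_c = 60 − 30/2 = 45 → r_n = 464.4 kN; interior l_c = 90 − 30 = 60 → r_n = 557.3 kN.
  R_n,bearing = 1·464.4 + 3·557.3 = 2136 kN → 2136 / 2 = 1070 kN.
Bolt shear governs: 537 kN.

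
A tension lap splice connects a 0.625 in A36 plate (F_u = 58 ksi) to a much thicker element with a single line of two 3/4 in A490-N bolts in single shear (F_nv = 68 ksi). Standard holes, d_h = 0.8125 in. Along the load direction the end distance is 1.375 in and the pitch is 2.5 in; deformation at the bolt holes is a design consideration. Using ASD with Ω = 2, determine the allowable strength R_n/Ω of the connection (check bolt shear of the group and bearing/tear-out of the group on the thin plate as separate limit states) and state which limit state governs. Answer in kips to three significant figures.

30 kips (bolt shear governs)

Bolt shear: A_b = π·0.75²/4 = 0.4418 in²; R_n = 68 × 0.4418 × 2 × 1 = 60.08 kips → 60.08 / 2 = 30 kips.
Bearing (1.2 l_c t F_u ≤ 2.4 d t F_u): upper limit = 2.4·0.75·0.625·58 = 65.25 kips.
  Edge l_c = 1.375 − 0.8125/2 = 0.9688 → r_n = 42.14 kips; interior l_c = 2.5 − 0.8125 = 1.688 → r_n = 65.25 kips.
  R_n,bearing = 1·42.14 + 1·65.25 = 107.4 kips → 107.4 / 2 = 53.7 kips.
Bolt shear governs: 30 kips.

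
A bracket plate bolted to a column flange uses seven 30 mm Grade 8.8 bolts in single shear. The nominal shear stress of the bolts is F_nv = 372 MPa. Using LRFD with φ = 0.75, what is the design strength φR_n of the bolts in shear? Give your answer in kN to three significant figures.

1380 kN

A_b = π × 30² / 4 = 706.9 mm².
R_n = F_nv · A_b · n · n_s = 372 × 706.9 × 7 × 1 / 1000 = 1841 kN.
Design strength φR_n = 0.75 × 1841 = 1380 kN.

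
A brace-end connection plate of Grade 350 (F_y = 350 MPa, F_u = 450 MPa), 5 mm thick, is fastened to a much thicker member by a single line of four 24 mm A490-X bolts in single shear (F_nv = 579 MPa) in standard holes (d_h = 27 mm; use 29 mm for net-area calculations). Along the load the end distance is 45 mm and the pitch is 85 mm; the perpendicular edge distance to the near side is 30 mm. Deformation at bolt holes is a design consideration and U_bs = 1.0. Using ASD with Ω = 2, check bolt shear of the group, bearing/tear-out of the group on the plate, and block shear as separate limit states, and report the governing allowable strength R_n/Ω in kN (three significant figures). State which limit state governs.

151 kN (block shear governs)

Bolt shear: A_b = π·24²/4 = 452.4 mm²; R_n = 579 × 452.4 × 4 × 1 / 1000 = 1048 kN → 1048 / 2 = 524 kN.
Bearing: edge l_c = 31.5, r_n = 85.05 kN; interior l_c = 58, r_n = 129.6 kN; R_n = 85.05 + 3·129.6 = 473.8 kN → 237 kN.
Block shear: A_gv = 1500, A_nv = 992.5, A_nt = 77.5 mm²; R_n = min(0.6F_uA_nv, 0.6F_yA_gv) + U_bs·F_u·A_nt = 302.9 kN → 151 kN.
Block shear governs: 151 kN.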